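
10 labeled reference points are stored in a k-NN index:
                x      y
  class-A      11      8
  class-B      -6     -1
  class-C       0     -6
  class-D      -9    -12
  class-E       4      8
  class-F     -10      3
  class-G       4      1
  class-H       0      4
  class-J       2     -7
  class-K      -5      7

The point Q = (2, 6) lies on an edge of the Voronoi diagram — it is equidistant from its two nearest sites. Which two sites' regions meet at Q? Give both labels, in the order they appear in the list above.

Squared distances from Q to each site:
d²(Q, class-A) = 81 + 4 = 85
d²(Q, class-B) = 64 + 49 = 113
d²(Q, class-C) = 4 + 144 = 148
d²(Q, class-D) = 121 + 324 = 445
d²(Q, class-E) = 4 + 4 = 8
d²(Q, class-F) = 144 + 9 = 153
d²(Q, class-G) = 4 + 25 = 29
d²(Q, class-H) = 4 + 4 = 8
d²(Q, class-J) = 0 + 169 = 169
d²(Q, class-K) = 49 + 1 = 50
Q is equidistant from class-E and class-H (both at squared distance 8), and every other site is strictly farther — so Q lies on the class-E–class-H Voronoi edge.

class-E and class-H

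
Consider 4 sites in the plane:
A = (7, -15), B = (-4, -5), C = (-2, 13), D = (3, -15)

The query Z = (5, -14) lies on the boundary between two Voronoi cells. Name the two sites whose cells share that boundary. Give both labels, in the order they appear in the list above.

A and D

Squared distances from Z to each site:
|ZA|² = (5−7)² + (-14−(-15))² = 4 + 1 = 5
|ZB|² = (5−(-4))² + (-14−(-5))² = 81 + 81 = 162
|ZC|² = (5−(-2))² + (-14−13)² = 49 + 729 = 778
|ZD|² = (5−3)² + (-14−(-15))² = 4 + 1 = 5
Z is equidistant from A and D (both at squared distance 5), and every other site is strictly farther — so Z lies on the A–D Voronoi edge.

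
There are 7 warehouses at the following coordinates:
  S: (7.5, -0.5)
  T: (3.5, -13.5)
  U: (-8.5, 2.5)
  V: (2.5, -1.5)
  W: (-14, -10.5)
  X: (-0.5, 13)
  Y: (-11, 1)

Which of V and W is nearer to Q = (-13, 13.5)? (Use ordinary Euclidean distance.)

V

Compare squared distances:
|QV|² = (-13−2.5)² + (13.5−(-1.5))² = 240.25 + 225 = 465.25
|QW|² = (-13−(-14))² + (13.5−(-10.5))² = 1 + 576 = 577
465.25 < 577, so V is closer.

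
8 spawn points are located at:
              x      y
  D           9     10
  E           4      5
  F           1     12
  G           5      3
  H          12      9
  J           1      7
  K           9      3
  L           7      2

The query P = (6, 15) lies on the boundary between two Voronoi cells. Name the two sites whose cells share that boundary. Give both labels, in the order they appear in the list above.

D and F

Squared distances from P to each site:
|PD|² = 9 + 25 = 34
|PE|² = 4 + 100 = 104
|PF|² = 25 + 9 = 34
|PG|² = 1 + 144 = 145
|PH|² = 36 + 36 = 72
|PJ|² = 25 + 64 = 89
|PK|² = 9 + 144 = 153
|PL|² = 1 + 169 = 170
P is equidistant from D and F (both at squared distance 34), and every other site is strictly farther — so P lies on the D–F Voronoi edge.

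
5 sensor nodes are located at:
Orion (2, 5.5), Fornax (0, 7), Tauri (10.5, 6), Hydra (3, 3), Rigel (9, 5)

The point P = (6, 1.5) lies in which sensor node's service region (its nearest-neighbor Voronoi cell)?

Compare squared distances (the ordering matches that of the actual distances):
d²(P, Orion) = (6−2)² + (1.5−5.5)² = 16 + 16 = 32
d²(P, Fornax) = (6−0)² + (1.5−7)² = 36 + 30.25 = 66.25
d²(P, Tauri) = (6−10.5)² + (1.5−6)² = 20.25 + 20.25 = 40.5
d²(P, Hydra) = (6−3)² + (1.5−3)² = 9 + 2.25 = 11.25
d²(P, Rigel) = (6−9)² + (1.5−5)² = 9 + 12.25 = 21.25
Minimum is at Hydra.

Hydra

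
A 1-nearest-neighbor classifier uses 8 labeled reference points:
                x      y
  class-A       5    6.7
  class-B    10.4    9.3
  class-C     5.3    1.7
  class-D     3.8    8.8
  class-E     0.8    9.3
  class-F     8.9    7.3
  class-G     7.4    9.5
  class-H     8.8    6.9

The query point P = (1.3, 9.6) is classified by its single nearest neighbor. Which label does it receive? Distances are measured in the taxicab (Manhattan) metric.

class-E

d(P, class-A) = |1.3−5| + |9.6−6.7| = 3.7 + 2.9 = 6.6
d(P, class-B) = |1.3−10.4| + |9.6−9.3| = 9.1 + 0.3 = 9.4
d(P, class-C) = |1.3−5.3| + |9.6−1.7| = 4 + 7.9 = 11.9
d(P, class-D) = |1.3−3.8| + |9.6−8.8| = 2.5 + 0.8 = 3.3
d(P, class-E) = |1.3−0.8| + |9.6−9.3| = 0.5 + 0.3 = 0.8
d(P, class-F) = |1.3−8.9| + |9.6−7.3| = 7.6 + 2.3 = 9.9
d(P, class-G) = |1.3−7.4| + |9.6−9.5| = 6.1 + 0.1 = 6.2
d(P, class-H) = |1.3−8.8| + |9.6−6.9| = 7.5 + 2.7 = 10.2
The smallest is to class-E, so P lies in the Voronoi region of class-E.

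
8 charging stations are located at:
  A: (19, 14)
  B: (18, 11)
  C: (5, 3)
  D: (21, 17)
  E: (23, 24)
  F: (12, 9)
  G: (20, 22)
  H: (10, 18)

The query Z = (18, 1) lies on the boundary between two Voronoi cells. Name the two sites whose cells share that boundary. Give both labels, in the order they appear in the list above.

Squared distances from Z to each site:
|ZA|² = (18−19)² + (1−14)² = 1 + 169 = 170
|ZB|² = (18−18)² + (1−11)² = 0 + 100 = 100
|ZC|² = (18−5)² + (1−3)² = 169 + 4 = 173
|ZD|² = (18−21)² + (1−17)² = 9 + 256 = 265
|ZE|² = (18−23)² + (1−24)² = 25 + 529 = 554
|ZF|² = (18−12)² + (1−9)² = 36 + 64 = 100
|ZG|² = (18−20)² + (1−22)² = 4 + 441 = 445
|ZH|² = (18−10)² + (1−18)² = 64 + 289 = 353
Z is equidistant from B and F (both at squared distance 100), and every other site is strictly farther — so Z lies on the B–F Voronoi edge.

B and F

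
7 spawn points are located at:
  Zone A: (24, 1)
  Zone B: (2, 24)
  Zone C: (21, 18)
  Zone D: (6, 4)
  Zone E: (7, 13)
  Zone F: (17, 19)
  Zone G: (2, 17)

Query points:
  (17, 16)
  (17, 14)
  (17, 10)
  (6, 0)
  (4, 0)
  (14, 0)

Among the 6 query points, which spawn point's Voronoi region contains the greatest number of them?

Zone D

(17, 16) — d² to each: Zone A:274, Zone B:289, Zone C:20, Zone D:265, Zone E:109, Zone F:9, Zone G:226 → nearest is Zone F
(17, 14) — d² to each: Zone A:218, Zone B:325, Zone C:32, Zone D:221, Zone E:101, Zone F:25, Zone G:234 → nearest is Zone F
(17, 10) — d² to each: Zone A:130, Zone B:421, Zone C:80, Zone D:157, Zone E:109, Zone F:81, Zone G:274 → nearest is Zone C
(6, 0) — d² to each: Zone A:325, Zone B:592, Zone C:549, Zone D:16, Zone E:170, Zone F:482, Zone G:305 → nearest is Zone D
(4, 0) — d² to each: Zone A:401, Zone B:580, Zone C:613, Zone D:20, Zone E:178, Zone F:530, Zone G:293 → nearest is Zone D
(14, 0) — d² to each: Zone A:101, Zone B:720, Zone C:373, Zone D:80, Zone E:218, Zone F:370, Zone G:433 → nearest is Zone D
Tally — Zone C:1, Zone D:3, Zone F:2. Zone D captures the most (3).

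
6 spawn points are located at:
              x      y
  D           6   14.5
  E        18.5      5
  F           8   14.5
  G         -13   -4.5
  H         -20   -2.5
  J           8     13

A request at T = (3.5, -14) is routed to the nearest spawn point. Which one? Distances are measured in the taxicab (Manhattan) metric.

G

d(T,D) = |3.5−6| + |-14−14.5| = 2.5 + 28.5 = 31
d(T,E) = |3.5−18.5| + |-14−5| = 15 + 19 = 34
d(T,F) = |3.5−8| + |-14−14.5| = 4.5 + 28.5 = 33
d(T,G) = |3.5−(-13)| + |-14−(-4.5)| = 16.5 + 9.5 = 26
d(T,H) = |3.5−(-20)| + |-14−(-2.5)| = 23.5 + 11.5 = 35
d(T,J) = |3.5−8| + |-14−13| = 4.5 + 27 = 31.5
Minimum is at G.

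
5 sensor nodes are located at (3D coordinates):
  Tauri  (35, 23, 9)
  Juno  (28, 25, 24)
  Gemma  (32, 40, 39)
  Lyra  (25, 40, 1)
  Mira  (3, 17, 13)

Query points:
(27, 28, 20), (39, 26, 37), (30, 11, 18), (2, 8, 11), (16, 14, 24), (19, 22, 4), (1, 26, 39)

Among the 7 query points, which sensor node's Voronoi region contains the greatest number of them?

(27, 28, 20) — d² to each: Tauri:210, Juno:26, Gemma:530, Lyra:509, Mira:746 → nearest is Juno
(39, 26, 37) — d² to each: Tauri:809, Juno:291, Gemma:249, Lyra:1688, Mira:1953 → nearest is Gemma
(30, 11, 18) — d² to each: Tauri:250, Juno:236, Gemma:1286, Lyra:1155, Mira:790 → nearest is Juno
(2, 8, 11) — d² to each: Tauri:1318, Juno:1134, Gemma:2708, Lyra:1653, Mira:86 → nearest is Mira
(16, 14, 24) — d² to each: Tauri:667, Juno:265, Gemma:1157, Lyra:1286, Mira:299 → nearest is Juno
(19, 22, 4) — d² to each: Tauri:282, Juno:490, Gemma:1718, Lyra:369, Mira:362 → nearest is Tauri
(1, 26, 39) — d² to each: Tauri:2065, Juno:955, Gemma:1157, Lyra:2216, Mira:761 → nearest is Mira
Tally — Tauri:1, Juno:3, Gemma:1, Mira:2. Juno captures the most (3).

Juno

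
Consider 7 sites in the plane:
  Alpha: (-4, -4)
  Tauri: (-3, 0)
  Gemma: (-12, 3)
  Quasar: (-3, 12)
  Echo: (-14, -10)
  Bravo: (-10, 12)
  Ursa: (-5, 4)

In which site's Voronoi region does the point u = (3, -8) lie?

Alpha

Compare squared distances (the ordering matches that of the actual distances):
d²(u, Alpha) = (3−(-4))² + (-8−(-4))² = 49 + 16 = 65
d²(u, Tauri) = (3−(-3))² + (-8−0)² = 36 + 64 = 100
d²(u, Gemma) = (3−(-12))² + (-8−3)² = 225 + 121 = 346
d²(u, Quasar) = (3−(-3))² + (-8−12)² = 36 + 400 = 436
d²(u, Echo) = (3−(-14))² + (-8−(-10))² = 289 + 4 = 293
d²(u, Bravo) = (3−(-10))² + (-8−12)² = 169 + 400 = 569
d²(u, Ursa) = (3−(-5))² + (-8−4)² = 64 + 144 = 208
The smallest is to Alpha, so u lies in the Voronoi region of Alpha.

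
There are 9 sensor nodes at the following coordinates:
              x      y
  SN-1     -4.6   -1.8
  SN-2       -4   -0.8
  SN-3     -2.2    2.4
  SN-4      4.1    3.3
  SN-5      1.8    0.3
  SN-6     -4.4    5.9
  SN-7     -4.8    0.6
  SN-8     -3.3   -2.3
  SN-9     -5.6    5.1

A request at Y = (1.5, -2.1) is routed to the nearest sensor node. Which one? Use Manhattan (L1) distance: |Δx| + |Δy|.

SN-5

d(Y, SN-1) = |1.5−(-4.6)| + |-2.1−(-1.8)| = 6.1 + 0.3 = 6.4
d(Y, SN-2) = |1.5−(-4)| + |-2.1−(-0.8)| = 5.5 + 1.3 = 6.8
d(Y, SN-3) = |1.5−(-2.2)| + |-2.1−2.4| = 3.7 + 4.5 = 8.2
d(Y, SN-4) = |1.5−4.1| + |-2.1−3.3| = 2.6 + 5.4 = 8
d(Y, SN-5) = |1.5−1.8| + |-2.1−0.3| = 0.3 + 2.4 = 2.7
d(Y, SN-6) = |1.5−(-4.4)| + |-2.1−5.9| = 5.9 + 8 = 13.9
d(Y, SN-7) = |1.5−(-4.8)| + |-2.1−0.6| = 6.3 + 2.7 = 9
d(Y, SN-8) = |1.5−(-3.3)| + |-2.1−(-2.3)| = 4.8 + 0.2 = 5
d(Y, SN-9) = |1.5−(-5.6)| + |-2.1−5.1| = 7.1 + 7.2 = 14.3
Minimum is at SN-5.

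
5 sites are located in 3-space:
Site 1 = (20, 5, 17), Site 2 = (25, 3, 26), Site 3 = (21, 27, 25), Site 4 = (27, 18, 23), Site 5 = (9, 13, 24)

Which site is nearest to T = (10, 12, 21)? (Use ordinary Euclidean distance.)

Compare squared distances (the ordering matches that of the actual distances):
d²(T, Site 1) = (10−20)² + (12−5)² + (21−17)² = 100 + 49 + 16 = 165
d²(T, Site 2) = (10−25)² + (12−3)² + (21−26)² = 225 + 81 + 25 = 331
d²(T, Site 3) = (10−21)² + (12−27)² + (21−25)² = 121 + 225 + 16 = 362
d²(T, Site 4) = (10−27)² + (12−18)² + (21−23)² = 289 + 36 + 4 = 329
d²(T, Site 5) = (10−9)² + (12−13)² + (21−24)² = 1 + 1 + 9 = 11
Site 5 is nearest.

Site 5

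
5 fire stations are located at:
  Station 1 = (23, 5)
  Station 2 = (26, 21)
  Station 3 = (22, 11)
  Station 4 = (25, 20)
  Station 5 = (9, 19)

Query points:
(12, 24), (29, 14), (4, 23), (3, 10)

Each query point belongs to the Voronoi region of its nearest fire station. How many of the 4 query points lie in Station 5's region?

3

(12, 24) — d² to each: Station 1:482, Station 2:205, Station 3:269, Station 4:185, Station 5:34 → nearest is Station 5
(29, 14) — d² to each: Station 1:117, Station 2:58, Station 3:58, Station 4:52, Station 5:425 → nearest is Station 4
(4, 23) — d² to each: Station 1:685, Station 2:488, Station 3:468, Station 4:450, Station 5:41 → nearest is Station 5
(3, 10) — d² to each: Station 1:425, Station 2:650, Station 3:362, Station 4:584, Station 5:117 → nearest is Station 5
3 of the 4 points have Station 5 as nearest.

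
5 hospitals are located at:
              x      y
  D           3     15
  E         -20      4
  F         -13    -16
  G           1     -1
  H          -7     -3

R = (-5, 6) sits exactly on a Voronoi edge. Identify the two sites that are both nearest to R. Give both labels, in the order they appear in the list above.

Squared distances from R to each site:
|RD|² = (-5−3)² + (6−15)² = 64 + 81 = 145
|RE|² = (-5−(-20))² + (6−4)² = 225 + 4 = 229
|RF|² = (-5−(-13))² + (6−(-16))² = 64 + 484 = 548
|RG|² = (-5−1)² + (6−(-1))² = 36 + 49 = 85
|RH|² = (-5−(-7))² + (6−(-3))² = 4 + 81 = 85
R is equidistant from G and H (both at squared distance 85), and every other site is strictly farther — so R lies on the G–H Voronoi edge.

G and H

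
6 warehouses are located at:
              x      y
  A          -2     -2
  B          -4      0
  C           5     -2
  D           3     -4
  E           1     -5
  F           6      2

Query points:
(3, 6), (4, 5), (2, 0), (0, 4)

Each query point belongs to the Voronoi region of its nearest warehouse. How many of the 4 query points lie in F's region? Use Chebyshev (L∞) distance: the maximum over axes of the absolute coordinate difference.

(3, 6) — d to each: A:8, B:7, C:8, D:10, E:11, F:4 → nearest is F
(4, 5) — d to each: A:7, B:8, C:7, D:9, E:10, F:3 → nearest is F
(2, 0) — d to each: A:4, B:6, C:3, D:4, E:5, F:4 → nearest is C
(0, 4) — d to each: A:6, B:4, C:6, D:8, E:9, F:6 → nearest is B
2 of the 4 points have F as nearest.

2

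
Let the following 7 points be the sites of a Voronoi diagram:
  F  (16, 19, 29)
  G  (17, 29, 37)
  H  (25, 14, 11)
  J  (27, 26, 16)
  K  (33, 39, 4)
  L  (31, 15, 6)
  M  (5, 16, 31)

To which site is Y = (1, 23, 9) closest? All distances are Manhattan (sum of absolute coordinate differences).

d(Y,F) = |1−16| + |23−19| + |9−29| = 15 + 4 + 20 = 39
d(Y,G) = |1−17| + |23−29| + |9−37| = 16 + 6 + 28 = 50
d(Y,H) = |1−25| + |23−14| + |9−11| = 24 + 9 + 2 = 35
d(Y,J) = |1−27| + |23−26| + |9−16| = 26 + 3 + 7 = 36
d(Y,K) = |1−33| + |23−39| + |9−4| = 32 + 16 + 5 = 53
d(Y,L) = |1−31| + |23−15| + |9−6| = 30 + 8 + 3 = 41
d(Y,M) = |1−5| + |23−16| + |9−31| = 4 + 7 + 22 = 33
Minimum is at M.

M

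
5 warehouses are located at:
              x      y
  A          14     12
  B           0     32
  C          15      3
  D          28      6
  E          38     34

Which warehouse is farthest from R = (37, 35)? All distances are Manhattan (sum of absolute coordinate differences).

d(R,A) = |37−14| + |35−12| = 23 + 23 = 46
d(R,B) = |37−0| + |35−32| = 37 + 3 = 40
d(R,C) = |37−15| + |35−3| = 22 + 32 = 54
d(R,D) = |37−28| + |35−6| = 9 + 29 = 38
d(R,E) = |37−38| + |35−34| = 1 + 1 = 2
The largest is to C.

C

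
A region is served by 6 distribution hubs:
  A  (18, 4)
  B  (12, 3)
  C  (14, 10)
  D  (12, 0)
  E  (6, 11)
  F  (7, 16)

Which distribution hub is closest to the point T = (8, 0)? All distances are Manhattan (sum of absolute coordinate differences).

d(T,A) = |8−18| + |0−4| = 10 + 4 = 14
d(T,B) = |8−12| + |0−3| = 4 + 3 = 7
d(T,C) = |8−14| + |0−10| = 6 + 10 = 16
d(T,D) = |8−12| + |0−0| = 4 + 0 = 4
d(T,E) = |8−6| + |0−11| = 2 + 11 = 13
d(T,F) = |8−7| + |0−16| = 1 + 16 = 17
D is nearest.

D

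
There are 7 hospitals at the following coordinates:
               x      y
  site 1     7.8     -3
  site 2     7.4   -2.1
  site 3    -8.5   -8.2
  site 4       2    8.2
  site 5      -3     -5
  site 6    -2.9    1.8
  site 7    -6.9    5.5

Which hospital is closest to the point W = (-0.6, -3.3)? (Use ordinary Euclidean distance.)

site 5

Compare squared distances (the ordering matches that of the actual distances):
d²(W, site 1) = (-0.6−7.8)² + (-3.3−(-3))² = 70.56 + 0.09 = 70.65
d²(W, site 2) = (-0.6−7.4)² + (-3.3−(-2.1))² = 64 + 1.44 = 65.44
d²(W, site 3) = (-0.6−(-8.5))² + (-3.3−(-8.2))² = 62.41 + 24.01 = 86.42
d²(W, site 4) = (-0.6−2)² + (-3.3−8.2)² = 6.76 + 132.25 = 139.01
d²(W, site 5) = (-0.6−(-3))² + (-3.3−(-5))² = 5.76 + 2.89 = 8.65
d²(W, site 6) = (-0.6−(-2.9))² + (-3.3−1.8)² = 5.29 + 26.01 = 31.3
d²(W, site 7) = (-0.6−(-6.9))² + (-3.3−5.5)² = 39.69 + 77.44 = 117.13
Minimum is at site 5.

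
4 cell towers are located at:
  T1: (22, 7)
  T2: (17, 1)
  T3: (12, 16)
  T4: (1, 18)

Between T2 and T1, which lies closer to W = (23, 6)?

T1

Compare squared distances:
|WT2|² = (23−17)² + (6−1)² = 36 + 25 = 61
|WT1|² = (23−22)² + (6−7)² = 1 + 1 = 2
61 > 2, so T1 is closer.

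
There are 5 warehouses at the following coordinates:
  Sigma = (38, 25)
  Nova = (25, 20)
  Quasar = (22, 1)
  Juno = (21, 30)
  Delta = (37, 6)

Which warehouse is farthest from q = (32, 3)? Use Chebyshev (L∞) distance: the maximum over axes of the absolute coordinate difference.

d(q, Sigma) = max(6, 22) = 22
d(q, Nova) = max(7, 17) = 17
d(q, Quasar) = max(10, 2) = 10
d(q, Juno) = max(11, 27) = 27
d(q, Delta) = max(5, 3) = 5
The largest is to Juno.

Juno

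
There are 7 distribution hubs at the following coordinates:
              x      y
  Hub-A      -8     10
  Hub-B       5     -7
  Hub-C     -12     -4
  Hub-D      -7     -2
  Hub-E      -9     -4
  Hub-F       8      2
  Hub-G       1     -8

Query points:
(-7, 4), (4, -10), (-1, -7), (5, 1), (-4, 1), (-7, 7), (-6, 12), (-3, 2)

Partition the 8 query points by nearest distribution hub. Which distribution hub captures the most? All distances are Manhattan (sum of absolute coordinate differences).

(-7, 4) — d to each: Hub-A:7, Hub-B:23, Hub-C:13, Hub-D:6, Hub-E:10, Hub-F:17, Hub-G:20 → nearest is Hub-D
(4, -10) — d to each: Hub-A:32, Hub-B:4, Hub-C:22, Hub-D:19, Hub-E:19, Hub-F:16, Hub-G:5 → nearest is Hub-B
(-1, -7) — d to each: Hub-A:24, Hub-B:6, Hub-C:14, Hub-D:11, Hub-E:11, Hub-F:18, Hub-G:3 → nearest is Hub-G
(5, 1) — d to each: Hub-A:22, Hub-B:8, Hub-C:22, Hub-D:15, Hub-E:19, Hub-F:4, Hub-G:13 → nearest is Hub-F
(-4, 1) — d to each: Hub-A:13, Hub-B:17, Hub-C:13, Hub-D:6, Hub-E:10, Hub-F:13, Hub-G:14 → nearest is Hub-D
(-7, 7) — d to each: Hub-A:4, Hub-B:26, Hub-C:16, Hub-D:9, Hub-E:13, Hub-F:20, Hub-G:23 → nearest is Hub-A
(-6, 12) — d to each: Hub-A:4, Hub-B:30, Hub-C:22, Hub-D:15, Hub-E:19, Hub-F:24, Hub-G:27 → nearest is Hub-A
(-3, 2) — d to each: Hub-A:13, Hub-B:17, Hub-C:15, Hub-D:8, Hub-E:12, Hub-F:11, Hub-G:14 → nearest is Hub-D
Tally — Hub-A:2, Hub-B:1, Hub-D:3, Hub-F:1, Hub-G:1. Hub-D captures the most (3).

Hub-D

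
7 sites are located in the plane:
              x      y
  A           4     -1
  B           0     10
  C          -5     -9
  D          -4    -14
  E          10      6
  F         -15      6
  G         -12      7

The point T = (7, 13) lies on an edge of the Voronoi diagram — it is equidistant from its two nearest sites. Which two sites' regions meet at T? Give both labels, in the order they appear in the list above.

B and E

Squared distances from T to each site:
|TA|² = (7−4)² + (13−(-1))² = 9 + 196 = 205
|TB|² = (7−0)² + (13−10)² = 49 + 9 = 58
|TC|² = (7−(-5))² + (13−(-9))² = 144 + 484 = 628
|TD|² = (7−(-4))² + (13−(-14))² = 121 + 729 = 850
|TE|² = (7−10)² + (13−6)² = 9 + 49 = 58
|TF|² = (7−(-15))² + (13−6)² = 484 + 49 = 533
|TG|² = (7−(-12))² + (13−7)² = 361 + 36 = 397
T is equidistant from B and E (both at squared distance 58), and every other site is strictly farther — so T lies on the B–E Voronoi edge.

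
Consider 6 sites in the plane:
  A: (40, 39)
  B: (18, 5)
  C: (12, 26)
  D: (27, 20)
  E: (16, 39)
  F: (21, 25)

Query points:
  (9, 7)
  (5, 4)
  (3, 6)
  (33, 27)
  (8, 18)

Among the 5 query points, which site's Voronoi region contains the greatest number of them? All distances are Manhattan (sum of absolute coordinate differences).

(9, 7) — d to each: A:63, B:11, C:22, D:31, E:39, F:30 → nearest is B
(5, 4) — d to each: A:70, B:14, C:29, D:38, E:46, F:37 → nearest is B
(3, 6) — d to each: A:70, B:16, C:29, D:38, E:46, F:37 → nearest is B
(33, 27) — d to each: A:19, B:37, C:22, D:13, E:29, F:14 → nearest is D
(8, 18) — d to each: A:53, B:23, C:12, D:21, E:29, F:20 → nearest is C
Tally — B:3, C:1, D:1. B captures the most (3).

B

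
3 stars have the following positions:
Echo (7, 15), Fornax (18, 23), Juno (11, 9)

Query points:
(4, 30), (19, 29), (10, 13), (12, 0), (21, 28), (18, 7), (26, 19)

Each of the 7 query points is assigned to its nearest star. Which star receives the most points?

Fornax

(4, 30) — d² to each: Echo:234, Fornax:245, Juno:490 → nearest is Echo
(19, 29) — d² to each: Echo:340, Fornax:37, Juno:464 → nearest is Fornax
(10, 13) — d² to each: Echo:13, Fornax:164, Juno:17 → nearest is Echo
(12, 0) — d² to each: Echo:250, Fornax:565, Juno:82 → nearest is Juno
(21, 28) — d² to each: Echo:365, Fornax:34, Juno:461 → nearest is Fornax
(18, 7) — d² to each: Echo:185, Fornax:256, Juno:53 → nearest is Juno
(26, 19) — d² to each: Echo:377, Fornax:80, Juno:325 → nearest is Fornax
Tally — Echo:2, Fornax:3, Juno:2. Fornax captures the most (3).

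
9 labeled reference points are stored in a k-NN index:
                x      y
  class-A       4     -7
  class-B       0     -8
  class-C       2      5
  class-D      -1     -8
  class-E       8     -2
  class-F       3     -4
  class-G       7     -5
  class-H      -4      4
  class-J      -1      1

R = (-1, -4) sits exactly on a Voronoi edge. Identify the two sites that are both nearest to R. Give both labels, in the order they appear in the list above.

Squared distances from R to each site:
d²(R, class-A) = 25 + 9 = 34
d²(R, class-B) = 1 + 16 = 17
d²(R, class-C) = 9 + 81 = 90
d²(R, class-D) = 0 + 16 = 16
d²(R, class-E) = 81 + 4 = 85
d²(R, class-F) = 16 + 0 = 16
d²(R, class-G) = 64 + 1 = 65
d²(R, class-H) = 9 + 64 = 73
d²(R, class-J) = 0 + 25 = 25
R is equidistant from class-D and class-F (both at squared distance 16), and every other site is strictly farther — so R lies on the class-D–class-F Voronoi edge.

class-D and class-F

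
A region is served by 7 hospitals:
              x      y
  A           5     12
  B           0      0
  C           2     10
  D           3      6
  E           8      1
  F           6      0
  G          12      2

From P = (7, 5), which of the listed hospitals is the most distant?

B

Compare squared distances (the ordering matches that of the actual distances):
|PA|² = (7−5)² + (5−12)² = 4 + 49 = 53
|PB|² = (7−0)² + (5−0)² = 49 + 25 = 74
|PC|² = (7−2)² + (5−10)² = 25 + 25 = 50
|PD|² = (7−3)² + (5−6)² = 16 + 1 = 17
|PE|² = (7−8)² + (5−1)² = 1 + 16 = 17
|PF|² = (7−6)² + (5−0)² = 1 + 25 = 26
|PG|² = (7−12)² + (5−2)² = 25 + 9 = 34
The largest is to B.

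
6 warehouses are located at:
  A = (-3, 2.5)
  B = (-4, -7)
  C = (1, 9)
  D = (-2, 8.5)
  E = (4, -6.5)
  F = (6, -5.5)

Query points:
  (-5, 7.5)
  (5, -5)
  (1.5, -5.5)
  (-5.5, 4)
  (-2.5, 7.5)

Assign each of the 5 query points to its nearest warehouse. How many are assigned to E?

1

(-5, 7.5) — d² to each: A:29, B:211.25, C:38.25, D:10, E:277, F:290 → nearest is D
(5, -5) — d² to each: A:120.25, B:85, C:212, D:231.25, E:3.25, F:1.25 → nearest is F
(1.5, -5.5) — d² to each: A:84.25, B:32.5, C:210.5, D:208.25, E:7.25, F:20.25 → nearest is E
(-5.5, 4) — d² to each: A:8.5, B:123.25, C:67.25, D:32.5, E:200.5, F:222.5 → nearest is A
(-2.5, 7.5) — d² to each: A:25.25, B:212.5, C:14.5, D:1.25, E:238.25, F:241.25 → nearest is D
1 of the 5 points has E as nearest.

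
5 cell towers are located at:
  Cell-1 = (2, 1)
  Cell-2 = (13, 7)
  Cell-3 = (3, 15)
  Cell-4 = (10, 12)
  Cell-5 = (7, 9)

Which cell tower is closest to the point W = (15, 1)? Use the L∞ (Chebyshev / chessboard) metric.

d(W, Cell-1) = max(13, 0) = 13
d(W, Cell-2) = max(2, 6) = 6
d(W, Cell-3) = max(12, 14) = 14
d(W, Cell-4) = max(5, 11) = 11
d(W, Cell-5) = max(8, 8) = 8
The smallest is to Cell-2, so W lies in the Voronoi region of Cell-2.

Cell-2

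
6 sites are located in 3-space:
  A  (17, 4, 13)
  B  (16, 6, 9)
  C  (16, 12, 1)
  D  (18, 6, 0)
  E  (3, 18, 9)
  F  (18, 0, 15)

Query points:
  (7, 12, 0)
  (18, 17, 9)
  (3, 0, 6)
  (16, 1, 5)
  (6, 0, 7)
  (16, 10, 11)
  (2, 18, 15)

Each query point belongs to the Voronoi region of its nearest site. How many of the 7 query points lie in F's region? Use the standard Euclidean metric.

(7, 12, 0) — d² to each: A:333, B:198, C:82, D:157, E:133, F:490 → nearest is C
(18, 17, 9) — d² to each: A:186, B:125, C:93, D:202, E:226, F:325 → nearest is C
(3, 0, 6) — d² to each: A:261, B:214, C:338, D:297, E:333, F:306 → nearest is B
(16, 1, 5) — d² to each: A:74, B:41, C:137, D:54, E:474, F:105 → nearest is B
(6, 0, 7) — d² to each: A:173, B:140, C:280, D:229, E:337, F:208 → nearest is B
(16, 10, 11) — d² to each: A:41, B:20, C:104, D:141, E:237, F:120 → nearest is B
(2, 18, 15) — d² to each: A:425, B:376, C:428, D:625, E:37, F:580 → nearest is E
0 of the 7 points have F as nearest.

0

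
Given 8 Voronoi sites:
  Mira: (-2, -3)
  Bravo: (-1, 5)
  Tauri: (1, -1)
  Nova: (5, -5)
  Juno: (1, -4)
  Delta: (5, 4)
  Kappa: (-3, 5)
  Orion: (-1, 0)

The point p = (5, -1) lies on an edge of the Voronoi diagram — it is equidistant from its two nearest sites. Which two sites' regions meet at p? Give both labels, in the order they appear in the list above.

Squared distances from p to each site:
d²(p, Mira) = (5−(-2))² + (-1−(-3))² = 49 + 4 = 53
d²(p, Bravo) = (5−(-1))² + (-1−5)² = 36 + 36 = 72
d²(p, Tauri) = (5−1)² + (-1−(-1))² = 16 + 0 = 16
d²(p, Nova) = (5−5)² + (-1−(-5))² = 0 + 16 = 16
d²(p, Juno) = (5−1)² + (-1−(-4))² = 16 + 9 = 25
d²(p, Delta) = (5−5)² + (-1−4)² = 0 + 25 = 25
d²(p, Kappa) = (5−(-3))² + (-1−5)² = 64 + 36 = 100
d²(p, Orion) = (5−(-1))² + (-1−0)² = 36 + 1 = 37
p is equidistant from Tauri and Nova (both at squared distance 16), and every other site is strictly farther — so p lies on the Tauri–Nova Voronoi edge.

Tauri and Nova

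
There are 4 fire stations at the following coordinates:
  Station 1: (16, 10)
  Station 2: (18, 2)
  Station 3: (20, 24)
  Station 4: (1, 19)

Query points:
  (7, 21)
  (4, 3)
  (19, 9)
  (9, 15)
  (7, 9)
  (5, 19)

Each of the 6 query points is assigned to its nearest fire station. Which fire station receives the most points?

(7, 21) — d² to each: Station 1:202, Station 2:482, Station 3:178, Station 4:40 → nearest is Station 4
(4, 3) — d² to each: Station 1:193, Station 2:197, Station 3:697, Station 4:265 → nearest is Station 1
(19, 9) — d² to each: Station 1:10, Station 2:50, Station 3:226, Station 4:424 → nearest is Station 1
(9, 15) — d² to each: Station 1:74, Station 2:250, Station 3:202, Station 4:80 → nearest is Station 1
(7, 9) — d² to each: Station 1:82, Station 2:170, Station 3:394, Station 4:136 → nearest is Station 1
(5, 19) — d² to each: Station 1:202, Station 2:458, Station 3:250, Station 4:16 → nearest is Station 4
Tally — Station 1:4, Station 4:2. Station 1 captures the most (4).

Station 1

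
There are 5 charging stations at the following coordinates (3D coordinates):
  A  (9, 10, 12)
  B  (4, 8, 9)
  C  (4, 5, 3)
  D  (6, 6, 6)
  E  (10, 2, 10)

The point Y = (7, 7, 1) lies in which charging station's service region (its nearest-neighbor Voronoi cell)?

Since √ is increasing, it suffices to compare squared distances:
|YA|² = (7−9)² + (7−10)² + (1−12)² = 4 + 9 + 121 = 134
|YB|² = (7−4)² + (7−8)² + (1−9)² = 9 + 1 + 64 = 74
|YC|² = (7−4)² + (7−5)² + (1−3)² = 9 + 4 + 4 = 17
|YD|² = (7−6)² + (7−6)² + (1−6)² = 1 + 1 + 25 = 27
|YE|² = (7−10)² + (7−2)² + (1−10)² = 9 + 25 + 81 = 115
C is nearest.

C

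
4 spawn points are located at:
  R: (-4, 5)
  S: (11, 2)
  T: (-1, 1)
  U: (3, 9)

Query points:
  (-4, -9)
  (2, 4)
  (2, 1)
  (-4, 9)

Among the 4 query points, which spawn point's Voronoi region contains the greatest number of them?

(-4, -9) — d² to each: R:196, S:346, T:109, U:373 → nearest is T
(2, 4) — d² to each: R:37, S:85, T:18, U:26 → nearest is T
(2, 1) — d² to each: R:52, S:82, T:9, U:65 → nearest is T
(-4, 9) — d² to each: R:16, S:274, T:73, U:49 → nearest is R
Tally — R:1, T:3. T captures the most (3).

T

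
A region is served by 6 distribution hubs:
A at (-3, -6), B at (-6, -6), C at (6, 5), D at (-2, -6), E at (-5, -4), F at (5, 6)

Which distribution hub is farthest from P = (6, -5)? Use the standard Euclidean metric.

Since √ is increasing, it suffices to compare squared distances:
|PA|² = 81 + 1 = 82
|PB|² = 144 + 1 = 145
|PC|² = 0 + 100 = 100
|PD|² = 64 + 1 = 65
|PE|² = 121 + 1 = 122
|PF|² = 1 + 121 = 122
The largest is to B.

B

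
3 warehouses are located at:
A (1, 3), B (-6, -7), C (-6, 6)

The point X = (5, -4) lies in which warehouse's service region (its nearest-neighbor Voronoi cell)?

Since √ is increasing, it suffices to compare squared distances:
|XA|² = (5−1)² + (-4−3)² = 16 + 49 = 65
|XB|² = (5−(-6))² + (-4−(-7))² = 121 + 9 = 130
|XC|² = (5−(-6))² + (-4−6)² = 121 + 100 = 221
Minimum is at A.

A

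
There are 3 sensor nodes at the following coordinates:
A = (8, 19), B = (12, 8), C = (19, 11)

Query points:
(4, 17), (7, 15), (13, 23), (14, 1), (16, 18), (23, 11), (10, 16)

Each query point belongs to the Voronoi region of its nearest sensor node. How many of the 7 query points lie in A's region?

4

(4, 17) — d² to each: A:20, B:145, C:261 → nearest is A
(7, 15) — d² to each: A:17, B:74, C:160 → nearest is A
(13, 23) — d² to each: A:41, B:226, C:180 → nearest is A
(14, 1) — d² to each: A:360, B:53, C:125 → nearest is B
(16, 18) — d² to each: A:65, B:116, C:58 → nearest is C
(23, 11) — d² to each: A:289, B:130, C:16 → nearest is C
(10, 16) — d² to each: A:13, B:68, C:106 → nearest is A
4 of the 7 points have A as nearest.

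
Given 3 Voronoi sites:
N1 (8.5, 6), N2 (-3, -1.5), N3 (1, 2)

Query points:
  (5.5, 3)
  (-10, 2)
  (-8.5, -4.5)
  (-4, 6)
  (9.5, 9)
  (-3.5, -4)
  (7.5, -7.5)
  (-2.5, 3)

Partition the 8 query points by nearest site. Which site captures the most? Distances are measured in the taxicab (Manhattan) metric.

N2

(5.5, 3) — d to each: N1:6, N2:13, N3:5.5 → nearest is N3
(-10, 2) — d to each: N1:22.5, N2:10.5, N3:11 → nearest is N2
(-8.5, -4.5) — d to each: N1:27.5, N2:8.5, N3:16 → nearest is N2
(-4, 6) — d to each: N1:12.5, N2:8.5, N3:9 → nearest is N2
(9.5, 9) — d to each: N1:4, N2:23, N3:15.5 → nearest is N1
(-3.5, -4) — d to each: N1:22, N2:3, N3:10.5 → nearest is N2
(7.5, -7.5) — d to each: N1:14.5, N2:16.5, N3:16 → nearest is N1
(-2.5, 3) — d to each: N1:14, N2:5, N3:4.5 → nearest is N3
Tally — N1:2, N2:4, N3:2. N2 captures the most (4).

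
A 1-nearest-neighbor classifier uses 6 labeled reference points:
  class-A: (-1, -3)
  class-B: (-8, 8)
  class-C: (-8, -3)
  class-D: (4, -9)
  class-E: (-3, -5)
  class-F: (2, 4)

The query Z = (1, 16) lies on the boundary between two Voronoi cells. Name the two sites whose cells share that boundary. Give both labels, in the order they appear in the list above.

Squared distances from Z to each site:
d²(Z, class-A) = (1−(-1))² + (16−(-3))² = 4 + 361 = 365
d²(Z, class-B) = (1−(-8))² + (16−8)² = 81 + 64 = 145
d²(Z, class-C) = (1−(-8))² + (16−(-3))² = 81 + 361 = 442
d²(Z, class-D) = (1−4)² + (16−(-9))² = 9 + 625 = 634
d²(Z, class-E) = (1−(-3))² + (16−(-5))² = 16 + 441 = 457
d²(Z, class-F) = (1−2)² + (16−4)² = 1 + 144 = 145
Z is equidistant from class-B and class-F (both at squared distance 145), and every other site is strictly farther — so Z lies on the class-B–class-F Voronoi edge.

class-B and class-F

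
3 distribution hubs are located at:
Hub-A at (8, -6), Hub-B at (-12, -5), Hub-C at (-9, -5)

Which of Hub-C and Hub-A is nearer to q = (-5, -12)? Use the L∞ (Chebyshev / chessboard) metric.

Hub-C

d(q, Hub-C) = max(4, 7) = 7
d(q, Hub-A) = max(13, 6) = 13
7 < 13, so Hub-C is closer.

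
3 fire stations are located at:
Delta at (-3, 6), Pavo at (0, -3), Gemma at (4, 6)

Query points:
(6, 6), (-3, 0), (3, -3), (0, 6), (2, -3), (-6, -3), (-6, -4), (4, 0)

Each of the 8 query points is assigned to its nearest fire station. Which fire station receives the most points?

(6, 6) — d² to each: Delta:81, Pavo:117, Gemma:4 → nearest is Gemma
(-3, 0) — d² to each: Delta:36, Pavo:18, Gemma:85 → nearest is Pavo
(3, -3) — d² to each: Delta:117, Pavo:9, Gemma:82 → nearest is Pavo
(0, 6) — d² to each: Delta:9, Pavo:81, Gemma:16 → nearest is Delta
(2, -3) — d² to each: Delta:106, Pavo:4, Gemma:85 → nearest is Pavo
(-6, -3) — d² to each: Delta:90, Pavo:36, Gemma:181 → nearest is Pavo
(-6, -4) — d² to each: Delta:109, Pavo:37, Gemma:200 → nearest is Pavo
(4, 0) — d² to each: Delta:85, Pavo:25, Gemma:36 → nearest is Pavo
Tally — Delta:1, Pavo:6, Gemma:1. Pavo captures the most (6).

Pavo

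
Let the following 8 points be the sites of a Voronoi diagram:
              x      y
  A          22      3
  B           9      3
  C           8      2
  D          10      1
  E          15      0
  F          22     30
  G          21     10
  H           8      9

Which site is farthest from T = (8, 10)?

Squared Euclidean distances:
|TA|² = (8−22)² + (10−3)² = 196 + 49 = 245
|TB|² = (8−9)² + (10−3)² = 1 + 49 = 50
|TC|² = (8−8)² + (10−2)² = 0 + 64 = 64
|TD|² = (8−10)² + (10−1)² = 4 + 81 = 85
|TE|² = (8−15)² + (10−0)² = 49 + 100 = 149
|TF|² = (8−22)² + (10−30)² = 196 + 400 = 596
|TG|² = (8−21)² + (10−10)² = 169 + 0 = 169
|TH|² = (8−8)² + (10−9)² = 0 + 1 = 1
The largest is to F.

F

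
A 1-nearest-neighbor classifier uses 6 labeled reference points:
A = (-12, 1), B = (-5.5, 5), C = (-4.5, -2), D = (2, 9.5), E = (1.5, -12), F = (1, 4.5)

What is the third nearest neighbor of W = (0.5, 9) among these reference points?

B

Squared Euclidean distances:
|WA|² = (0.5−(-12))² + (9−1)² = 156.25 + 64 = 220.25
|WB|² = (0.5−(-5.5))² + (9−5)² = 36 + 16 = 52
|WC|² = (0.5−(-4.5))² + (9−(-2))² = 25 + 121 = 146
|WD|² = (0.5−2)² + (9−9.5)² = 2.25 + 0.25 = 2.5
|WE|² = (0.5−1.5)² + (9−(-12))² = 1 + 441 = 442
|WF|² = (0.5−1)² + (9−4.5)² = 0.25 + 20.25 = 20.5
Sorted ascending: D, F, B, C, … — the third-nearest is B.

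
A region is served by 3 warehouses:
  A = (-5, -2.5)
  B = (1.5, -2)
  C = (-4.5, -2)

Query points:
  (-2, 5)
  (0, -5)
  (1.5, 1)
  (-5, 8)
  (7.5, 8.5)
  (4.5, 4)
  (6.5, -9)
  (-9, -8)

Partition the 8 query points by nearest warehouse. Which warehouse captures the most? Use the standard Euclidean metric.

(-2, 5) — d² to each: A:65.25, B:61.25, C:55.25 → nearest is C
(0, -5) — d² to each: A:31.25, B:11.25, C:29.25 → nearest is B
(1.5, 1) — d² to each: A:54.5, B:9, C:45 → nearest is B
(-5, 8) — d² to each: A:110.25, B:142.25, C:100.25 → nearest is C
(7.5, 8.5) — d² to each: A:277.25, B:146.25, C:254.25 → nearest is B
(4.5, 4) — d² to each: A:132.5, B:45, C:117 → nearest is B
(6.5, -9) — d² to each: A:174.5, B:74, C:170 → nearest is B
(-9, -8) — d² to each: A:46.25, B:146.25, C:56.25 → nearest is A
Tally — A:1, B:5, C:2. B captures the most (5).

B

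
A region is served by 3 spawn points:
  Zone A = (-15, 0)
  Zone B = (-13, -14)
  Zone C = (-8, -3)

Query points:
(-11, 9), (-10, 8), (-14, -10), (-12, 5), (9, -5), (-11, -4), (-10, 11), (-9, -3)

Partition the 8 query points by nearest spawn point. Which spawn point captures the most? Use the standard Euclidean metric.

(-11, 9) — d² to each: Zone A:97, Zone B:533, Zone C:153 → nearest is Zone A
(-10, 8) — d² to each: Zone A:89, Zone B:493, Zone C:125 → nearest is Zone A
(-14, -10) — d² to each: Zone A:101, Zone B:17, Zone C:85 → nearest is Zone B
(-12, 5) — d² to each: Zone A:34, Zone B:362, Zone C:80 → nearest is Zone A
(9, -5) — d² to each: Zone A:601, Zone B:565, Zone C:293 → nearest is Zone C
(-11, -4) — d² to each: Zone A:32, Zone B:104, Zone C:10 → nearest is Zone C
(-10, 11) — d² to each: Zone A:146, Zone B:634, Zone C:200 → nearest is Zone A
(-9, -3) — d² to each: Zone A:45, Zone B:137, Zone C:1 → nearest is Zone C
Tally — Zone A:4, Zone B:1, Zone C:3. Zone A captures the most (4).

Zone A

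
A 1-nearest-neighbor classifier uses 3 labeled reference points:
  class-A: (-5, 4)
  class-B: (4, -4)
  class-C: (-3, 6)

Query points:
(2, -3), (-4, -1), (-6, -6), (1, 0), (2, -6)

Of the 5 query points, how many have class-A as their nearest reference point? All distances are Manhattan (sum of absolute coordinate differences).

(2, -3) — d to each: class-A:14, class-B:3, class-C:14 → nearest is class-B
(-4, -1) — d to each: class-A:6, class-B:11, class-C:8 → nearest is class-A
(-6, -6) — d to each: class-A:11, class-B:12, class-C:15 → nearest is class-A
(1, 0) — d to each: class-A:10, class-B:7, class-C:10 → nearest is class-B
(2, -6) — d to each: class-A:17, class-B:4, class-C:17 → nearest is class-B
2 of the 5 points have class-A as nearest.

2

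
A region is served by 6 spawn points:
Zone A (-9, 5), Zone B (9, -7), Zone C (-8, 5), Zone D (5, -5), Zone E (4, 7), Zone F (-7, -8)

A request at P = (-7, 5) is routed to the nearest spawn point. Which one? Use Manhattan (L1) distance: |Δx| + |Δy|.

d(P, Zone A) = |-7−(-9)| + |5−5| = 2 + 0 = 2
d(P, Zone B) = |-7−9| + |5−(-7)| = 16 + 12 = 28
d(P, Zone C) = |-7−(-8)| + |5−5| = 1 + 0 = 1
d(P, Zone D) = |-7−5| + |5−(-5)| = 12 + 10 = 22
d(P, Zone E) = |-7−4| + |5−7| = 11 + 2 = 13
d(P, Zone F) = |-7−(-7)| + |5−(-8)| = 0 + 13 = 13
Minimum is at Zone C.

Zone C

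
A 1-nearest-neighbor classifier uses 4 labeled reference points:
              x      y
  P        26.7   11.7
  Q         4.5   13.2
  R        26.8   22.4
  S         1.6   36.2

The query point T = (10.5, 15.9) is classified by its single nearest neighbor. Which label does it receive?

Q

Squared Euclidean distances:
|TP|² = (10.5−26.7)² + (15.9−11.7)² = 262.44 + 17.64 = 280.08
|TQ|² = (10.5−4.5)² + (15.9−13.2)² = 36 + 7.29 = 43.29
|TR|² = (10.5−26.8)² + (15.9−22.4)² = 265.69 + 42.25 = 307.94
|TS|² = (10.5−1.6)² + (15.9−36.2)² = 79.21 + 412.09 = 491.3
Q is nearest.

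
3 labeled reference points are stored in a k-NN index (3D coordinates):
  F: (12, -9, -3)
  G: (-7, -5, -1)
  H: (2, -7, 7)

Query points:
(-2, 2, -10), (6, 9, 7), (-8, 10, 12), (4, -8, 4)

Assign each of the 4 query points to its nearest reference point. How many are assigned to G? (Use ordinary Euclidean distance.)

2

(-2, 2, -10) — d² to each: F:366, G:155, H:386 → nearest is G
(6, 9, 7) — d² to each: F:460, G:429, H:272 → nearest is H
(-8, 10, 12) — d² to each: F:986, G:395, H:414 → nearest is G
(4, -8, 4) — d² to each: F:114, G:155, H:14 → nearest is H
2 of the 4 points have G as nearest.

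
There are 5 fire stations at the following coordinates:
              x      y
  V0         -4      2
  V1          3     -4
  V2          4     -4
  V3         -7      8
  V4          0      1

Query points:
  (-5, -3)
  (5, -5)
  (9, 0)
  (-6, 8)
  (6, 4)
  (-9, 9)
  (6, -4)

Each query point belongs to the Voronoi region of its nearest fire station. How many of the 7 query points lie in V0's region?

1

(-5, -3) — d² to each: V0:26, V1:65, V2:82, V3:125, V4:41 → nearest is V0
(5, -5) — d² to each: V0:130, V1:5, V2:2, V3:313, V4:61 → nearest is V2
(9, 0) — d² to each: V0:173, V1:52, V2:41, V3:320, V4:82 → nearest is V2
(-6, 8) — d² to each: V0:40, V1:225, V2:244, V3:1, V4:85 → nearest is V3
(6, 4) — d² to each: V0:104, V1:73, V2:68, V3:185, V4:45 → nearest is V4
(-9, 9) — d² to each: V0:74, V1:313, V2:338, V3:5, V4:145 → nearest is V3
(6, -4) — d² to each: V0:136, V1:9, V2:4, V3:313, V4:61 → nearest is V2
1 of the 7 points has V0 as nearest.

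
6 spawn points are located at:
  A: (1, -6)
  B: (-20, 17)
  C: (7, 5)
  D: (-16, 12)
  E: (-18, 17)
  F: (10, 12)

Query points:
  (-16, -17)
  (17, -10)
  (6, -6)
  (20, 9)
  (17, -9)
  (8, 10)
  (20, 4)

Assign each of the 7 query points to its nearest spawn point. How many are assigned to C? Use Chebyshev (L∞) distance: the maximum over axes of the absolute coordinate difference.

(-16, -17) — d to each: A:17, B:34, C:23, D:29, E:34, F:29 → nearest is A
(17, -10) — d to each: A:16, B:37, C:15, D:33, E:35, F:22 → nearest is C
(6, -6) — d to each: A:5, B:26, C:11, D:22, E:24, F:18 → nearest is A
(20, 9) — d to each: A:19, B:40, C:13, D:36, E:38, F:10 → nearest is F
(17, -9) — d to each: A:16, B:37, C:14, D:33, E:35, F:21 → nearest is C
(8, 10) — d to each: A:16, B:28, C:5, D:24, E:26, F:2 → nearest is F
(20, 4) — d to each: A:19, B:40, C:13, D:36, E:38, F:10 → nearest is F
2 of the 7 points have C as nearest.

2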